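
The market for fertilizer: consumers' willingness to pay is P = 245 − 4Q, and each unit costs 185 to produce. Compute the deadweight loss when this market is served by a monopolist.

DWL = 112.5

Under competition P = MC = 185, so Q = (245 − 185)/4 = 15.
Monopoly sets MR = MC: 245 − 8Q = 185 ⇒ Q = 7.5, P = 245 − 4·7.5 = 215.
DWL is the triangle between Q = 7.5 and Q = 15: ½·(15 − 7.5)·(215 − 185) = 112.5.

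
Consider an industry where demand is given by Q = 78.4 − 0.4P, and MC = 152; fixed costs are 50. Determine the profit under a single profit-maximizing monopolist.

Profit = 143.6

Inverting demand: P = 196 − 2.5Q.
Monopoly sets MR = MC: 196 − 5Q = 152 ⇒ Q = 8.8, P = 196 − 2.5·8.8 = 174.
Profit = (174 − 152)·8.8 − 50 = 143.6.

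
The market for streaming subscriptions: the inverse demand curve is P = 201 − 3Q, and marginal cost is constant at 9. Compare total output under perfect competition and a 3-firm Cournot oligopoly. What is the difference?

Under competition P = MC = 9, so Q = (201 − 9)/3 = 64.
With 3 symmetric Cournot firms, each firm's FOC gives 201 − 12q = 9, so q = 16, Q = 3·16 = 48, and P = 57.
Change in total output: 48 − 64 = −16.

Q falls by 16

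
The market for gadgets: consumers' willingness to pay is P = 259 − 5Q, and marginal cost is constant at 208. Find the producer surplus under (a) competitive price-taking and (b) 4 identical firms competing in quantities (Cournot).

Perfect competition: P = MC = 208, so 259 − 5Q = 208 and Q = 10.2.
PS = (208 − 208)·10.2 = 0.
Cournot with 4 identical firms: the symmetric best-response condition is 259 − 25q = 208. Each firm produces q = 2.04, total output Q = 8.16, price P = 218.2.
PS = (218.2 − 208)·8.16 = 83.232.

Competition: PS = 0; Cournot: PS = 83.232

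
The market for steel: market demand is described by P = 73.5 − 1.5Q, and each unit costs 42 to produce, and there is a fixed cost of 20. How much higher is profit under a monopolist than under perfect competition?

Profit rises by 165.375

Perfect competition: P = MC = 42, so 73.5 − 1.5Q = 42 and Q = 21.
Profit = (42 − 42)·21 − 20 = −20.
The monopolist equates marginal revenue to marginal cost: 73.5 − 3Q = 42, so Q = 10.5. From demand, P = 57.75.
Profit = (57.75 − 42)·10.5 − 20 = 145.375.
Change in profit: 145.375 − −20 = 165.375.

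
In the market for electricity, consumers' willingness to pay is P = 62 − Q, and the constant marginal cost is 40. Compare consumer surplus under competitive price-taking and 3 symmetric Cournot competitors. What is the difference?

CS falls by 105.875

Competitive firms price at marginal cost: P = 40, giving Q = 22.
CS = ½·(62 − 40)·22 = 242.
Cournot with 3 identical firms: the symmetric best-response condition is 62 − 4q = 40. Each firm produces q = 5.5, total output Q = 16.5, price P = 45.5.
CS = ½·(62 − 45.5)·16.5 = 136.125.
Change in consumer surplus: 136.125 − 242 = −105.875.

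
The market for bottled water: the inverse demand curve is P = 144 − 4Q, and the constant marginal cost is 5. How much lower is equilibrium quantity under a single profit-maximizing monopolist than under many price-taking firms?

Under competition P = MC = 5, so Q = (144 − 5)/4 = 34.75.
Monopoly sets MR = MC: 144 − 8Q = 5 ⇒ Q = 17.375, P = 144 − 4·17.375 = 74.5.
Change in equilibrium quantity: 17.375 − 34.75 = −17.375.

Equilibrium quantity falls by 17.375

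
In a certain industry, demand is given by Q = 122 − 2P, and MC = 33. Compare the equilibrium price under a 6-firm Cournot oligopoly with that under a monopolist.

Inverting demand: P = 61 − 0.5Q.
With 6 symmetric Cournot firms, each firm's FOC gives 61 − 3.5q = 33, so q = 8, Q = 6·8 = 48, and P = 37.
The monopolist equates marginal revenue to marginal cost: 61 − Q = 33, so Q = 28. From demand, P = 47.

Cournot: P = 37; Monopoly: P = 47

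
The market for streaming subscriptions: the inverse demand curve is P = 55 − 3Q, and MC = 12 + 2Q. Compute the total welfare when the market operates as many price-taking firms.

Competitive equilibrium sets price equal to marginal cost: 55 − 3Q = 12 + 2Q, so Q = 8.6 and P = 29.2.
CS = ½·(55 − 29.2)·8.6 = 110.94; PS = (29.2·8.6 − 12·8.6 − ½·2·8.6²) = 73.96; TS = 184.9.

TS = 184.9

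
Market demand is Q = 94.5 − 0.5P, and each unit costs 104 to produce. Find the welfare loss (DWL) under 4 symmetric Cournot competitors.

DWL = 72.25

Inverting demand: P = 189 − 2Q.
Under competition P = MC = 104, so Q = (189 − 104)/2 = 42.5.
In a 4-firm Cournot equilibrium, symmetry and the first-order condition give q = (189 − 104)/(10) = 8.5. So Q = 34 and P = 121.
DWL is the triangle between Q = 34 and Q = 42.5: ½·(42.5 − 34)·(121 − 104) = 72.25.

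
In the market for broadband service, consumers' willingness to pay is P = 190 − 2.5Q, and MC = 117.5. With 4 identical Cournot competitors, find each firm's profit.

π_i = 84.1

With 4 symmetric Cournot firms, each firm's FOC gives 190 − 12.5q = 117.5, so q = 5.8, Q = 4·5.8 = 23.2, and P = 132.
Each firm's profit = (132 − 117.5)·5.8 = 84.1.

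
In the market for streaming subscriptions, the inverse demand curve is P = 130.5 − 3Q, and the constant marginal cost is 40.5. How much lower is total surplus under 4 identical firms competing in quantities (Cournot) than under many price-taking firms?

Under competition P = MC = 40.5, so Q = (130.5 − 40.5)/3 = 30.
CS = ½·(130.5 − 40.5)·30 = 1350; PS = (40.5 − 40.5)·30 = 0; TS = 1350.
With 4 symmetric Cournot firms, each firm's FOC gives 130.5 − 15q = 40.5, so q = 6, Q = 4·6 = 24, and P = 58.5.
CS = ½·(130.5 − 58.5)·24 = 864; PS = (58.5 − 40.5)·24 = 432; TS = 1296.
Change in total surplus: 1296 − 1350 = −54.

Total surplus falls by 54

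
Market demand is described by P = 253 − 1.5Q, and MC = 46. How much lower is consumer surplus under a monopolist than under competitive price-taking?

Under competition P = MC = 46, so Q = (253 − 46)/1.5 = 138.
CS = ½·(253 − 46)·138 = 14283.
Monopoly sets MR = MC: 253 − 3Q = 46 ⇒ Q = 69, P = 253 − 1.5·69 = 149.5.
CS = ½·(253 − 149.5)·69 = 3570.75.
Change in consumer surplus: 3570.75 − 14283 = −10712.25.

CS falls by 10712.25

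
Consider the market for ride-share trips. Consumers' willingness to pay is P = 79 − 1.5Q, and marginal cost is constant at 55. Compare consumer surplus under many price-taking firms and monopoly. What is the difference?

Consumer surplus falls by 144

Competitive firms price at marginal cost: P = 55, giving Q = 16.
CS = ½·(79 − 55)·16 = 192.
A monopolist chooses Q where MR = MC. MR = 79 − 3Q; setting this equal to 55 gives Q = 8 and P = 67.
CS = ½·(79 − 67)·8 = 48.
Change in consumer surplus: 48 − 192 = −144.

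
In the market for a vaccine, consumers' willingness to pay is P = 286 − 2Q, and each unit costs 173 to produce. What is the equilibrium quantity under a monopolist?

The monopolist equates marginal revenue to marginal cost: 286 − 4Q = 173, so Q = 28.25. From demand, P = 229.5.

Q = 28.25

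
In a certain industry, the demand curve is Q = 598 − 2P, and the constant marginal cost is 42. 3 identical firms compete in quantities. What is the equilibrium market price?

Inverting demand: P = 299 − 0.5Q.
Cournot with 3 identical firms: the symmetric best-response condition is 299 − 2q = 42. Each firm produces q = 128.5, total output Q = 385.5, price P = 106.25.

P = 106.25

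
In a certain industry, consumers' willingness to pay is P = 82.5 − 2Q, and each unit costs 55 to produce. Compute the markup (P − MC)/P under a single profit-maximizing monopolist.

A monopolist chooses Q where MR = MC. MR = 82.5 − 4Q; setting this equal to 55 gives Q = 6.875 and P = 68.75.
Lerner index = (P − MC)/P = (68.75 − 55)/68.75 = 0.2.

Lerner index = 0.2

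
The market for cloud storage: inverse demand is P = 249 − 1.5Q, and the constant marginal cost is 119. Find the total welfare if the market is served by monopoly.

Monopoly sets MR = MC: 249 − 3Q = 119 ⇒ Q = 130/3, P = 249 − 1.5·130/3 = 184.
CS = ½·(249 − 184)·130/3 = 4225/3; PS = (184 − 119)·130/3 = 8450/3; TS = 4225.

TS = 4225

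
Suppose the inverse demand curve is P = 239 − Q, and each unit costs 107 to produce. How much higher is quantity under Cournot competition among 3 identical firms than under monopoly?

A monopolist chooses Q where MR = MC. MR = 239 − 2Q; setting this equal to 107 gives Q = 66 and P = 173.
In a 3-firm Cournot equilibrium, symmetry and the first-order condition give q = (239 − 107)/(4) = 33. So Q = 99 and P = 140.
Change in quantity: 99 − 66 = 33.

Quantity rises by 33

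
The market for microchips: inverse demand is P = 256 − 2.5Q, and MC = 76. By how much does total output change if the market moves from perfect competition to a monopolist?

Perfect competition: P = MC = 76, so 256 − 2.5Q = 76 and Q = 72.
The monopolist equates marginal revenue to marginal cost: 256 − 5Q = 76, so Q = 36. From demand, P = 166.
Change in total output: 36 − 72 = −36.

Total output falls by 36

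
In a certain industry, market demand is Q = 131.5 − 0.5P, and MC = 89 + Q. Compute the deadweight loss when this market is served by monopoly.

Inverting demand: P = 263 − 2Q.
Under competition P = MC: 263 − 2Q = 89 + Q ⇒ Q = 58, P = 147.
A monopolist chooses Q where MR = MC. MR = 263 − 4Q; setting this equal to 89 + Q gives Q = 34.8 and P = 193.4.
CS = ½·(263 − 147)·58 = 3364; PS = (147·58 − 89·58 − ½·1·58²) = 1682; TS = 5046.
CS = ½·(263 − 193.4)·34.8 = 1211.04; PS = (193.4·34.8 − 89·34.8 − ½·1·34.8²) = 3027.6; TS = 4238.64.
DWL = 5046 − 4238.64 = 807.36.

DWL = 807.36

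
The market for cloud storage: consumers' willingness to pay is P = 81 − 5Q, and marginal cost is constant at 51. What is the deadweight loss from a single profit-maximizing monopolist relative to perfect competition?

DWL = 22.5

Perfect competition: P = MC = 51, so 81 − 5Q = 51 and Q = 6.
A monopolist chooses Q where MR = MC. MR = 81 − 10Q; setting this equal to 51 gives Q = 3 and P = 66.
DWL is the triangle between Q = 3 and Q = 6: ½·(6 − 3)·(66 − 51) = 22.5.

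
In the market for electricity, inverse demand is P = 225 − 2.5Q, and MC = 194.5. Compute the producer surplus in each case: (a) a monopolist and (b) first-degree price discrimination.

Monopoly sets MR = MC: 225 − 5Q = 194.5 ⇒ Q = 6.1, P = 225 − 2.5·6.1 = 209.75.
PS = (209.75 − 194.5)·6.1 = 93.025.
Under first-degree price discrimination the firm charges each unit its demand price and produces up to where P = MC, i.e. Q = 12.2. Consumer surplus is zero; producer surplus equals total surplus.
PS = ½·(225 − 194.5)·12.2 = 186.05.

Monopoly: PS = 93.025; Perfect PD: PS = 186.05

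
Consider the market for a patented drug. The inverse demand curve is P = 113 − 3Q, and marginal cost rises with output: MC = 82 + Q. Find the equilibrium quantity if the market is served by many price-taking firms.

Under competition P = MC: 113 − 3Q = 82 + Q ⇒ Q = 7.75, P = 89.75.

Q = 7.75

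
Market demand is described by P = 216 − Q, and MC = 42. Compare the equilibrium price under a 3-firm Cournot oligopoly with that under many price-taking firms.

Cournot: P = 85.5; Competition: P = 42

Cournot with 3 identical firms: the symmetric best-response condition is 216 − 4q = 42. Each firm produces q = 43.5, total output Q = 130.5, price P = 85.5.
Under competition P = MC = 42, so Q = (216 − 42)/1 = 174.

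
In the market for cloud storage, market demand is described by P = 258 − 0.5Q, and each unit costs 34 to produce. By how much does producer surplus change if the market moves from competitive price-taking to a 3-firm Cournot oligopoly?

PS rises by 18816

Competitive firms price at marginal cost: P = 34, giving Q = 448.
PS = (34 − 34)·448 = 0.
Cournot with 3 identical firms: the symmetric best-response condition is 258 − 2q = 34. Each firm produces q = 112, total output Q = 336, price P = 90.
PS = (90 − 34)·336 = 18816.
Change in producer surplus: 18816 − 0 = 18816.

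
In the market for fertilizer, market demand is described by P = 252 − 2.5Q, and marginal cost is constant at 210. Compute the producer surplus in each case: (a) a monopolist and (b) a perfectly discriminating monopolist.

Monopoly: PS = 176.4; Perfect PD: PS = 352.8

Monopoly sets MR = MC: 252 − 5Q = 210 ⇒ Q = 8.4, P = 252 − 2.5·8.4 = 231.
PS = (231 − 210)·8.4 = 176.4.
A perfectly discriminating monopolist sells every unit with P(Q) ≥ MC(Q), so output equals the competitive quantity Q = 16.8. Each buyer pays their reservation price, so CS = 0 and the firm captures all surplus.
PS = ½·(252 − 210)·16.8 = 352.8.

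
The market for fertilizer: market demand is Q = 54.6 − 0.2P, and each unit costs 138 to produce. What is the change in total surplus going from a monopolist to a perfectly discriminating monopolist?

Inverting demand: P = 273 − 5Q.
The monopolist equates marginal revenue to marginal cost: 273 − 10Q = 138, so Q = 13.5. From demand, P = 205.5.
CS = ½·(273 − 205.5)·13.5 = 455.625; PS = (205.5 − 138)·13.5 = 911.25; TS = 1366.875.
A perfectly discriminating monopolist sells every unit with P(Q) ≥ MC(Q), so output equals the competitive quantity Q = 27. Each buyer pays their reservation price, so CS = 0 and the firm captures all surplus.
TS = 1822.5 (equal to competitive TS).
Change in total surplus: 1822.5 − 1366.875 = 455.625.

TS rises by 455.625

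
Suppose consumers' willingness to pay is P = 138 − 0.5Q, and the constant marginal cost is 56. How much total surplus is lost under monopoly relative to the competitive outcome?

Competitive firms price at marginal cost: P = 56, giving Q = 164.
The monopolist equates marginal revenue to marginal cost: 138 − Q = 56, so Q = 82. From demand, P = 97.
DWL is the triangle between Q = 82 and Q = 164: ½·(164 − 82)·(97 − 56) = 1681.

DWL = 1681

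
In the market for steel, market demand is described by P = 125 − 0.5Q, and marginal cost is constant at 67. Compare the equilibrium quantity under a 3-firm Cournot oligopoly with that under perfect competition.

In a 3-firm Cournot equilibrium, symmetry and the first-order condition give q = (125 − 67)/(2) = 29. So Q = 87 and P = 81.5.
Under competition P = MC = 67, so Q = (125 − 67)/0.5 = 116.

Cournot: Q = 87; Competition: Q = 116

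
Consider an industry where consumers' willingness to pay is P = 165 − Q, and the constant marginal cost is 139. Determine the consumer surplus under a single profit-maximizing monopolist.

CS = 84.5

The monopolist equates marginal revenue to marginal cost: 165 − 2Q = 139, so Q = 13. From demand, P = 152.
CS = ½·(165 − 152)·13 = 84.5.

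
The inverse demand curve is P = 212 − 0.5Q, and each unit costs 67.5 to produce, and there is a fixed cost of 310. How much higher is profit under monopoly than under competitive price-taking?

π rises by 10440.125

Perfect competition: P = MC = 67.5, so 212 − 0.5Q = 67.5 and Q = 289.
Profit = (67.5 − 67.5)·289 − 310 = −310.
Monopoly sets MR = MC: 212 − Q = 67.5 ⇒ Q = 144.5, P = 212 − 0.5·144.5 = 139.75.
Profit = (139.75 − 67.5)·144.5 − 310 = 10130.125.
Change in profit: 10130.125 − −310 = 10440.125.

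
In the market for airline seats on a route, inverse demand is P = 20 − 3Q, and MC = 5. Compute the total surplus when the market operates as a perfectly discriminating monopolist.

A perfectly discriminating monopolist sells every unit with P(Q) ≥ MC(Q), so output equals the competitive quantity Q = 5. Each buyer pays their reservation price, so CS = 0 and the firm captures all surplus.
TS = 37.5 (equal to competitive TS).

TS = 37.5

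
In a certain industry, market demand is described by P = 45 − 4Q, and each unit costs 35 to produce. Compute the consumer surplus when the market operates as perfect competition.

CS = 12.5

Perfect competition: P = MC = 35, so 45 − 4Q = 35 and Q = 2.5.
CS = ½·(45 − 35)·2.5 = 12.5.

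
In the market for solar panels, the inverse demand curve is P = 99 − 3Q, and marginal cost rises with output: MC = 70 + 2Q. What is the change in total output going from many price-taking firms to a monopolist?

Q falls by 2.175

Under competition P = MC: 99 − 3Q = 70 + 2Q ⇒ Q = 5.8, P = 81.6.
Monopoly sets MR = MC: 99 − 6Q = 70 + 2Q ⇒ Q = 3.625, P = 99 − 3·3.625 = 88.125.
Change in total output: 3.625 − 5.8 = −2.175.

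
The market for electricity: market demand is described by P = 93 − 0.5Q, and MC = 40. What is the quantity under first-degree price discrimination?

A perfectly discriminating monopolist sells every unit with P(Q) ≥ MC(Q), so output equals the competitive quantity Q = 106. Each buyer pays their reservation price, so CS = 0 and the firm captures all surplus.

Q = 106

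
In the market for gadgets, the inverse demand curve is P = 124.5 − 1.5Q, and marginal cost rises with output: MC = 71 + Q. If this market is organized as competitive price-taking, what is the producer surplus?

PS = 228.98

Under competition P = MC: 124.5 − 1.5Q = 71 + Q ⇒ Q = 21.4, P = 92.4.
PS = P·Q − VC(Q) = 92.4·21.4 − (71·21.4 + ½·1·21.4²) = 228.98.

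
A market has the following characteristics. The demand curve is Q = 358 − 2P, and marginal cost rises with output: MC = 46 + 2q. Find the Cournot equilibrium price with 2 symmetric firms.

P = 141

Inverting demand: P = 179 − 0.5Q.
With 2 symmetric Cournot firms, each firm's FOC gives 179 − 1.5q = 46 + 2q, so q = 38, Q = 2·38 = 76, and P = 141.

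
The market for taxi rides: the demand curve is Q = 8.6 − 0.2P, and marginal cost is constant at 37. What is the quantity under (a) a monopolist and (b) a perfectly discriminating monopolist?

Monopoly: Q = 0.6; Perfect PD: Q = 1.2

Inverting demand: P = 43 − 5Q.
Monopoly sets MR = MC: 43 − 10Q = 37 ⇒ Q = 0.6, P = 43 − 5·0.6 = 40.
Under first-degree price discrimination the firm charges each unit its demand price and produces up to where P = MC, i.e. Q = 1.2. Consumer surplus is zero; producer surplus equals total surplus.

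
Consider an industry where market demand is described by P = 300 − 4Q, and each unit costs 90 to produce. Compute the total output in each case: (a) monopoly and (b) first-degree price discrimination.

Monopoly: Q = 26.25; Perfect PD: Q = 52.5

Monopoly sets MR = MC: 300 − 8Q = 90 ⇒ Q = 26.25, P = 300 − 4·26.25 = 195.
A perfectly discriminating monopolist sells every unit with P(Q) ≥ MC(Q), so output equals the competitive quantity Q = 52.5. Each buyer pays their reservation price, so CS = 0 and the firm captures all surplus.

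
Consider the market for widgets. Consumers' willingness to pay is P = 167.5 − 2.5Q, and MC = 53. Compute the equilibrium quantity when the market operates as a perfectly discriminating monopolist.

With perfect price discrimination, output is the efficient level Q = 45.8 (where demand meets MC), but every buyer pays their willingness to pay: CS = 0 and PS = total surplus.

Q = 45.8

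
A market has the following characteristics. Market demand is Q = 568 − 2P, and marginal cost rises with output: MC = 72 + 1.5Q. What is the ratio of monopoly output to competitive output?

Inverting demand: P = 284 − 0.5Q.
Monopoly sets MR = MC: 284 − Q = 72 + 1.5Q ⇒ Q = 84.8, P = 284 − 0.5·84.8 = 241.6.
Competitive equilibrium sets price equal to marginal cost: 284 − 0.5Q = 72 + 1.5Q, so Q = 106 and P = 231.
Ratio Q_m/Q_c = 84.8/106 = 0.8.

Q_m/Q_c = 0.8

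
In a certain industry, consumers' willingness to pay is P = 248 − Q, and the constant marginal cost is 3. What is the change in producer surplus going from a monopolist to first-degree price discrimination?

PS rises by 15006.25

Monopoly sets MR = MC: 248 − 2Q = 3 ⇒ Q = 122.5, P = 248 − 122.5 = 125.5.
PS = (125.5 − 3)·122.5 = 15006.25.
A perfectly discriminating monopolist sells every unit with P(Q) ≥ MC(Q), so output equals the competitive quantity Q = 245. Each buyer pays their reservation price, so CS = 0 and the firm captures all surplus.
PS = ½·(248 − 3)·245 = 30012.5.
Change in producer surplus: 30012.5 − 15006.25 = 15006.25.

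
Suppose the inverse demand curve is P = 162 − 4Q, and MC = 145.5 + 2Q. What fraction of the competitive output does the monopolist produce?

A monopolist chooses Q where MR = MC. MR = 162 − 8Q; setting this equal to 145.5 + 2Q gives Q = 1.65 and P = 155.4.
Competitive equilibrium sets price equal to marginal cost: 162 − 4Q = 145.5 + 2Q, so Q = 2.75 and P = 151.
Ratio Q_m/Q_c = 1.65/2.75 = 0.6.

Q_m/Q_c = 0.6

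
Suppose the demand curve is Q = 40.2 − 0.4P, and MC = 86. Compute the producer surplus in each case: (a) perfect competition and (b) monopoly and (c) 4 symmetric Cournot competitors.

Competition: PS = 0; Monopoly: PS = 21.025; Cournot: PS = 13.456

Inverting demand: P = 100.5 − 2.5Q.
Perfect competition: P = MC = 86, so 100.5 − 2.5Q = 86 and Q = 5.8.
PS = (86 − 86)·5.8 = 0.
A monopolist chooses Q where MR = MC. MR = 100.5 − 5Q; setting this equal to 86 gives Q = 2.9 and P = 93.25.
PS = (93.25 − 86)·2.9 = 21.025.
With 4 symmetric Cournot firms, each firm's FOC gives 100.5 − 12.5q = 86, so q = 1.16, Q = 4·1.16 = 4.64, and P = 88.9.
PS = (88.9 − 86)·4.64 = 13.456.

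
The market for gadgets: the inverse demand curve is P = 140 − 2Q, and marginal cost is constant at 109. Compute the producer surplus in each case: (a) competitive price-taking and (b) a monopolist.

Under competition P = MC = 109, so Q = (140 − 109)/2 = 15.5.
PS = (109 − 109)·15.5 = 0.
Monopoly sets MR = MC: 140 − 4Q = 109 ⇒ Q = 7.75, P = 140 − 2·7.75 = 124.5.
PS = (124.5 − 109)·7.75 = 120.125.

Competition: PS = 0; Monopoly: PS = 120.125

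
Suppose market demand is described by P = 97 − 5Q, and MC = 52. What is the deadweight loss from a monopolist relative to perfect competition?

Competitive firms price at marginal cost: P = 52, giving Q = 9.
A monopolist chooses Q where MR = MC. MR = 97 − 10Q; setting this equal to 52 gives Q = 4.5 and P = 74.5.
DWL is the triangle between Q = 4.5 and Q = 9: ½·(9 − 4.5)·(74.5 − 52) = 50.625.

DWL = 50.625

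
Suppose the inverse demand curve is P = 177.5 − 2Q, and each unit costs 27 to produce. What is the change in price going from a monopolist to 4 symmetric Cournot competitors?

Monopoly sets MR = MC: 177.5 − 4Q = 27 ⇒ Q = 37.625, P = 177.5 − 2·37.625 = 102.25.
With 4 symmetric Cournot firms, each firm's FOC gives 177.5 − 10q = 27, so q = 15.05, Q = 4·15.05 = 60.2, and P = 57.1.
Change in price: 57.1 − 102.25 = −45.15.

P falls by 45.15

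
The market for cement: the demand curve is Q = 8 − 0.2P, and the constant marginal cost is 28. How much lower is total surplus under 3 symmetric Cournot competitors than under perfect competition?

Total surplus falls by 0.9

Inverting demand: P = 40 − 5Q.
Under competition P = MC = 28, so Q = (40 − 28)/5 = 2.4.
CS = ½·(40 − 28)·2.4 = 14.4; PS = (28 − 28)·2.4 = 0; TS = 14.4.
In a 3-firm Cournot equilibrium, symmetry and the first-order condition give q = (40 − 28)/(20) = 0.6. So Q = 1.8 and P = 31.
CS = ½·(40 − 31)·1.8 = 8.1; PS = (31 − 28)·1.8 = 5.4; TS = 13.5.
Change in total surplus: 13.5 − 14.4 = −0.9.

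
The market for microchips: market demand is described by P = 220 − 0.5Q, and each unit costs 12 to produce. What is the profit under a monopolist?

Profit = 21632

Monopoly sets MR = MC: 220 − Q = 12 ⇒ Q = 208, P = 220 − 0.5·208 = 116.
Profit = (116 − 12)·208 = 21632.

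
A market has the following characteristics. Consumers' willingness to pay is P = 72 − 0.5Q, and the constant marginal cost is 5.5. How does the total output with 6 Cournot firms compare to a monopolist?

With 6 symmetric Cournot firms, each firm's FOC gives 72 − 3.5q = 5.5, so q = 19, Q = 6·19 = 114, and P = 15.
A monopolist chooses Q where MR = MC. MR = 72 − Q; setting this equal to 5.5 gives Q = 66.5 and P = 38.75.

Cournot: Q = 114; Monopoly: Q = 66.5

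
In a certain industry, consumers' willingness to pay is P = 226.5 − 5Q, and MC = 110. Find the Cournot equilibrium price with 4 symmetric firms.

Cournot with 4 identical firms: the symmetric best-response condition is 226.5 − 25q = 110. Each firm produces q = 4.66, total output Q = 18.64, price P = 133.3.

P = 133.3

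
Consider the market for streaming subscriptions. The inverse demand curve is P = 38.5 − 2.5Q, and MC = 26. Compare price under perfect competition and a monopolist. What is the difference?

Price rises by 6.25

Under competition P = MC = 26, so Q = (38.5 − 26)/2.5 = 5.
The monopolist equates marginal revenue to marginal cost: 38.5 − 5Q = 26, so Q = 2.5. From demand, P = 32.25.
Change in price: 32.25 − 26 = 6.25.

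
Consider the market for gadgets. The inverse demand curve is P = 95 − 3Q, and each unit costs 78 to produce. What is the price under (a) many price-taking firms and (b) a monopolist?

Under competition P = MC = 78, so Q = (95 − 78)/3 = 17/3.
The monopolist equates marginal revenue to marginal cost: 95 − 6Q = 78, so Q = 17/6. From demand, P = 86.5.

Competition: P = 78; Monopoly: P = 86.5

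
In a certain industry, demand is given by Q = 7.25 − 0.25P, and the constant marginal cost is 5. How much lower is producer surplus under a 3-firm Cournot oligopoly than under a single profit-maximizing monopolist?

PS falls by 9

Inverting demand: P = 29 − 4Q.
Monopoly sets MR = MC: 29 − 8Q = 5 ⇒ Q = 3, P = 29 − 4·3 = 17.
PS = (17 − 5)·3 = 36.
In a 3-firm Cournot equilibrium, symmetry and the first-order condition give q = (29 − 5)/(16) = 1.5. So Q = 4.5 and P = 11.
PS = (11 − 5)·4.5 = 27.
Change in producer surplus: 27 − 36 = −9.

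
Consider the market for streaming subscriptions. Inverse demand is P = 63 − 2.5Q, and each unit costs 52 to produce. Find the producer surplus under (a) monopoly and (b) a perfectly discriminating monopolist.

Monopoly sets MR = MC: 63 − 5Q = 52 ⇒ Q = 2.2, P = 63 − 2.5·2.2 = 57.5.
PS = (57.5 − 52)·2.2 = 12.1.
With perfect price discrimination, output is the efficient level Q = 4.4 (where demand meets MC), but every buyer pays their willingness to pay: CS = 0 and PS = total surplus.
PS = ½·(63 − 52)·4.4 = 24.2.

Monopoly: PS = 12.1; Perfect PD: PS = 24.2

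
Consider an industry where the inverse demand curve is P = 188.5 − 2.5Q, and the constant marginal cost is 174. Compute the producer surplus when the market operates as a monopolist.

PS = 21.025

A monopolist chooses Q where MR = MC. MR = 188.5 − 5Q; setting this equal to 174 gives Q = 2.9 and P = 181.25.
PS = (181.25 − 174)·2.9 = 21.025.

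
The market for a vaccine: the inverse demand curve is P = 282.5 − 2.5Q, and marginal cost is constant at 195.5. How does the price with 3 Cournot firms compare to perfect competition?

In a 3-firm Cournot equilibrium, symmetry and the first-order condition give q = (282.5 − 195.5)/(10) = 8.7. So Q = 26.1 and P = 217.25.
Under competition P = MC = 195.5, so Q = (282.5 − 195.5)/2.5 = 34.8.

Cournot: P = 217.25; Competition: P = 195.5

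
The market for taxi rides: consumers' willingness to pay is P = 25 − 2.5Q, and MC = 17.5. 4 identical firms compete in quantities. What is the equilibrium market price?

P = 19

With 4 symmetric Cournot firms, each firm's FOC gives 25 − 12.5q = 17.5, so q = 0.6, Q = 4·0.6 = 2.4, and P = 19.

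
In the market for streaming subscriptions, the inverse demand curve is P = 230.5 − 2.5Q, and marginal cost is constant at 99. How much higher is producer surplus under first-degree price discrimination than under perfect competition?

Under competition P = MC = 99, so Q = (230.5 − 99)/2.5 = 52.6.
PS = (99 − 99)·52.6 = 0.
A perfectly discriminating monopolist sells every unit with P(Q) ≥ MC(Q), so output equals the competitive quantity Q = 52.6. Each buyer pays their reservation price, so CS = 0 and the firm captures all surplus.
PS = ½·(230.5 − 99)·52.6 = 3458.45.
Change in producer surplus: 3458.45 − 0 = 3458.45.

PS rises by 3458.45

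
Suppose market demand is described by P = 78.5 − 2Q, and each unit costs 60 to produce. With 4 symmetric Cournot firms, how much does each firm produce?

Cournot with 4 identical firms: the symmetric best-response condition is 78.5 − 10q = 60. Each firm produces q = 1.85, total output Q = 7.4, price P = 63.7.

q_i = 1.85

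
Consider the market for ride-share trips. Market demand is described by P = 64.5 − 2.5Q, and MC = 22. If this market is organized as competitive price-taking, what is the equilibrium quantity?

Q = 17

Competitive firms price at marginal cost: P = 22, giving Q = 17.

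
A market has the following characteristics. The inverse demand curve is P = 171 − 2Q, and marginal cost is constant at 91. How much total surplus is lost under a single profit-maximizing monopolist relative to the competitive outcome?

DWL = 400

Perfect competition: P = MC = 91, so 171 − 2Q = 91 and Q = 40.
The monopolist equates marginal revenue to marginal cost: 171 − 4Q = 91, so Q = 20. From demand, P = 131.
DWL is the triangle between Q = 20 and Q = 40: ½·(40 − 20)·(131 − 91) = 400.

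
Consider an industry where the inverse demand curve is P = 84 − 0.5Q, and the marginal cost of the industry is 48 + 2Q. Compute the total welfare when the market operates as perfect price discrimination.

With perfect price discrimination, output is the efficient level Q = 14.4 (where demand meets MC), but every buyer pays their willingness to pay: CS = 0 and PS = total surplus.
TS = 259.2 (equal to competitive TS).

TS = 259.2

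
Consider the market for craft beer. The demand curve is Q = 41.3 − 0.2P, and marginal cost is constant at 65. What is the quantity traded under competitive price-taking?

Q = 28.3

Inverting demand: P = 206.5 − 5Q.
Competitive firms price at marginal cost: P = 65, giving Q = 28.3.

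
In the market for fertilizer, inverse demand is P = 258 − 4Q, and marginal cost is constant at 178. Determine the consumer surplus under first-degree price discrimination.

CS = 0

A perfectly discriminating monopolist sells every unit with P(Q) ≥ MC(Q), so output equals the competitive quantity Q = 20. Each buyer pays their reservation price, so CS = 0 and the firm captures all surplus.
CS = 0.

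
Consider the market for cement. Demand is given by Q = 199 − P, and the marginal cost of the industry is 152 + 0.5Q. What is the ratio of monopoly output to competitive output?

Inverting demand: P = 199 − Q.
A monopolist chooses Q where MR = MC. MR = 199 − 2Q; setting this equal to 152 + 0.5Q gives Q = 18.8 and P = 180.2.
Competitive equilibrium sets price equal to marginal cost: 199 − Q = 152 + 0.5Q, so Q = 94/3 and P = 503/3.
Ratio Q_m/Q_c = 18.8/(94/3) = 0.6.

Q_m/Q_c = 0.6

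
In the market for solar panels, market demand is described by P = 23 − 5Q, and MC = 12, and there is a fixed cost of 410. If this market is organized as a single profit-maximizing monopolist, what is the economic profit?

A monopolist chooses Q where MR = MC. MR = 23 − 10Q; setting this equal to 12 gives Q = 1.1 and P = 17.5.
Profit = (17.5 − 12)·1.1 − 410 = −403.95.

Profit = −403.95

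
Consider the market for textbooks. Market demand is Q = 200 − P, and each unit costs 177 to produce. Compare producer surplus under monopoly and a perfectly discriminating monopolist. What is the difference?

PS rises by 132.25

Inverting demand: P = 200 − Q.
Monopoly sets MR = MC: 200 − 2Q = 177 ⇒ Q = 11.5, P = 200 − 11.5 = 188.5.
PS = (188.5 − 177)·11.5 = 132.25.
A perfectly discriminating monopolist sells every unit with P(Q) ≥ MC(Q), so output equals the competitive quantity Q = 23. Each buyer pays their reservation price, so CS = 0 and the firm captures all surplus.
PS = ½·(200 − 177)·23 = 264.5.
Change in producer surplus: 264.5 − 132.25 = 132.25.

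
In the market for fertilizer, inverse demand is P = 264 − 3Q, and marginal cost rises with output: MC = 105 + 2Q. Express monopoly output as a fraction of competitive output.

Q_m/Q_c = 0.625

A monopolist chooses Q where MR = MC. MR = 264 − 6Q; setting this equal to 105 + 2Q gives Q = 19.875 and P = 204.375.
Competitive equilibrium sets price equal to marginal cost: 264 − 3Q = 105 + 2Q, so Q = 31.8 and P = 168.6.
Ratio Q_m/Q_c = 19.875/31.8 = 0.625.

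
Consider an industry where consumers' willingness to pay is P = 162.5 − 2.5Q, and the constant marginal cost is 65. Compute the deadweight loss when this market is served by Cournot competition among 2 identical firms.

DWL = 211.25

Perfect competition: P = MC = 65, so 162.5 − 2.5Q = 65 and Q = 39.
With 2 symmetric Cournot firms, each firm's FOC gives 162.5 − 7.5q = 65, so q = 13, Q = 2·13 = 26, and P = 97.5.
DWL is the triangle between Q = 26 and Q = 39: ½·(39 − 26)·(97.5 − 65) = 211.25.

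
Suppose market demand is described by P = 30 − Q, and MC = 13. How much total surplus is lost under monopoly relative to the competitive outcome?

Perfect competition: P = MC = 13, so 30 − Q = 13 and Q = 17.
The monopolist equates marginal revenue to marginal cost: 30 − 2Q = 13, so Q = 8.5. From demand, P = 21.5.
DWL is the triangle between Q = 8.5 and Q = 17: ½·(17 − 8.5)·(21.5 − 13) = 36.125.

DWL = 36.125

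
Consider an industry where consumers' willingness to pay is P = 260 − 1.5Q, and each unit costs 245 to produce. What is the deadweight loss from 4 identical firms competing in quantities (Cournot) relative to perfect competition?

DWL = 3

Perfect competition: P = MC = 245, so 260 − 1.5Q = 245 and Q = 10.
With 4 symmetric Cournot firms, each firm's FOC gives 260 − 7.5q = 245, so q = 2, Q = 4·2 = 8, and P = 248.
DWL is the triangle between Q = 8 and Q = 10: ½·(10 − 8)·(248 − 245) = 3.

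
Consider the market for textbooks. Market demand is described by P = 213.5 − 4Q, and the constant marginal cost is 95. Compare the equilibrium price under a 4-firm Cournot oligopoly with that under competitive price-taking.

Cournot: P = 118.7; Competition: P = 95

Cournot with 4 identical firms: the symmetric best-response condition is 213.5 − 20q = 95. Each firm produces q = 5.925, total output Q = 23.7, price P = 118.7.
Competitive firms price at marginal cost: P = 95, giving Q = 29.625.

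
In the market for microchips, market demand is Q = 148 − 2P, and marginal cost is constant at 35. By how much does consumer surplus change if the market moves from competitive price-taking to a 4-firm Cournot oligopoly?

Inverting demand: P = 74 − 0.5Q.
Competitive firms price at marginal cost: P = 35, giving Q = 78.
CS = ½·(74 − 35)·78 = 1521.
In a 4-firm Cournot equilibrium, symmetry and the first-order condition give q = (74 − 35)/(2.5) = 15.6. So Q = 62.4 and P = 42.8.
CS = ½·(74 − 42.8)·62.4 = 973.44.
Change in consumer surplus: 973.44 − 1521 = −547.56.

CS falls by 547.56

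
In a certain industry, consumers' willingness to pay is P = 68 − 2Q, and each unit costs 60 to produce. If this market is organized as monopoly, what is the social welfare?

TS = 12

A monopolist chooses Q where MR = MC. MR = 68 − 4Q; setting this equal to 60 gives Q = 2 and P = 64.
CS = ½·(68 − 64)·2 = 4; PS = (64 − 60)·2 = 8; TS = 12.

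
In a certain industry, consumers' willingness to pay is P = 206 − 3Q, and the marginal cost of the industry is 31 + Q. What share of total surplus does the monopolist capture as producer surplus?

PS/TS = 0.7

A monopolist chooses Q where MR = MC. MR = 206 − 6Q; setting this equal to 31 + Q gives Q = 25 and P = 131.
CS = ½·(206 − 131)·25 = 937.5.
PS = P·Q − VC(Q) = 131·25 − (31·25 + ½·1·25²) = 2187.5.
Share captured = PS/TS = 2187.5/3125 = 0.7.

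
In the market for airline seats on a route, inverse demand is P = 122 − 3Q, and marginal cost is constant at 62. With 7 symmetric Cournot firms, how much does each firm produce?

In a 7-firm Cournot equilibrium, symmetry and the first-order condition give q = (122 − 62)/(24) = 2.5. So Q = 17.5 and P = 69.5.

q_i = 2.5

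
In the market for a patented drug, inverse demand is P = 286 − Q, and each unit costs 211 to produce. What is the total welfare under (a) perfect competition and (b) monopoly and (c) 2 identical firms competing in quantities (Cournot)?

Competition: TS = 2812.5; Monopoly: TS = 2109.375; Cournot: TS = 2500

Perfect competition: P = MC = 211, so 286 − Q = 211 and Q = 75.
CS = ½·(286 − 211)·75 = 2812.5; PS = (211 − 211)·75 = 0; TS = 2812.5.
The monopolist equates marginal revenue to marginal cost: 286 − 2Q = 211, so Q = 37.5. From demand, P = 248.5.
CS = ½·(286 − 248.5)·37.5 = 703.125; PS = (248.5 − 211)·37.5 = 1406.25; TS = 2109.375.
With 2 symmetric Cournot firms, each firm's FOC gives 286 − 3q = 211, so q = 25, Q = 2·25 = 50, and P = 236.
CS = ½·(286 − 236)·50 = 1250; PS = (236 − 211)·50 = 1250; TS = 2500.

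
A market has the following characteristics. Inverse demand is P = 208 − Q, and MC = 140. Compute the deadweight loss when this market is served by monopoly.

Perfect competition: P = MC = 140, so 208 − Q = 140 and Q = 68.
The monopolist equates marginal revenue to marginal cost: 208 − 2Q = 140, so Q = 34. From demand, P = 174.
DWL is the triangle between Q = 34 and Q = 68: ½·(68 − 34)·(174 − 140) = 578.

DWL = 578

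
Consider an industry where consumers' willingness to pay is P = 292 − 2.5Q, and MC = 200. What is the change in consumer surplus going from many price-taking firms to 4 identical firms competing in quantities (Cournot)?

Consumer surplus falls by 609.408

Under competition P = MC = 200, so Q = (292 − 200)/2.5 = 36.8.
CS = ½·(292 − 200)·36.8 = 1692.8.
In a 4-firm Cournot equilibrium, symmetry and the first-order condition give q = (292 − 200)/(12.5) = 7.36. So Q = 29.44 and P = 218.4.
CS = ½·(292 − 218.4)·29.44 = 1083.392.
Change in consumer surplus: 1083.392 − 1692.8 = −609.408.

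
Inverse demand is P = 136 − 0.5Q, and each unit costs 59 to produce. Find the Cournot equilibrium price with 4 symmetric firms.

Cournot with 4 identical firms: the symmetric best-response condition is 136 − 2.5q = 59. Each firm produces q = 30.8, total output Q = 123.2, price P = 74.4.

P = 74.4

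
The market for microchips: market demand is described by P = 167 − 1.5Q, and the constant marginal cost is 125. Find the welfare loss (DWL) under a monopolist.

Perfect competition: P = MC = 125, so 167 − 1.5Q = 125 and Q = 28.
A monopolist chooses Q where MR = MC. MR = 167 − 3Q; setting this equal to 125 gives Q = 14 and P = 146.
DWL is the triangle between Q = 14 and Q = 28: ½·(28 − 14)·(146 − 125) = 147.

DWL = 147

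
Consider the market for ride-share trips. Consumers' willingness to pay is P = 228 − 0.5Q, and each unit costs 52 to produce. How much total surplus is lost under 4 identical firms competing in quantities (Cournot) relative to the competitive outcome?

Perfect competition: P = MC = 52, so 228 − 0.5Q = 52 and Q = 352.
In a 4-firm Cournot equilibrium, symmetry and the first-order condition give q = (228 − 52)/(2.5) = 70.4. So Q = 281.6 and P = 87.2.
DWL is the triangle between Q = 281.6 and Q = 352: ½·(352 − 281.6)·(87.2 − 52) = 1239.04.

DWL = 1239.04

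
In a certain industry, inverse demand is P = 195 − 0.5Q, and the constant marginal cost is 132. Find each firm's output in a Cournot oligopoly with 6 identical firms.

In a 6-firm Cournot equilibrium, symmetry and the first-order condition give q = (195 − 132)/(3.5) = 18. So Q = 108 and P = 141.

q_i = 18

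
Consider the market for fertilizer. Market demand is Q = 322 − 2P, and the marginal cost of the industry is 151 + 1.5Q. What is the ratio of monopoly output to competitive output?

Inverting demand: P = 161 − 0.5Q.
A monopolist chooses Q where MR = MC. MR = 161 − Q; setting this equal to 151 + 1.5Q gives Q = 4 and P = 159.
Under competition P = MC: 161 − 0.5Q = 151 + 1.5Q ⇒ Q = 5, P = 158.5.
Ratio Q_m/Q_c = 4/5 = 0.8.

Q_m/Q_c = 0.8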